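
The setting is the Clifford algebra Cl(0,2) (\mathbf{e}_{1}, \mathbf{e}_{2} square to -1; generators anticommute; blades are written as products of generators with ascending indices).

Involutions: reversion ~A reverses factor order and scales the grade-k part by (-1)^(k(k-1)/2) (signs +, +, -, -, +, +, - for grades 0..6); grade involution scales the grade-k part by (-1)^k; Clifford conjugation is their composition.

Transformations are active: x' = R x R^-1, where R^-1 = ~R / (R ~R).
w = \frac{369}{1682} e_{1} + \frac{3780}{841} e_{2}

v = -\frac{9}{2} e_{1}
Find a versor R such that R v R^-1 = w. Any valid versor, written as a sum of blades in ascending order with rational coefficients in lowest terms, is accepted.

Take R = v + w = -\frac{3600}{841} e_{1} + \frac{3780}{841} e_{2}. Because q(v) = q(w) = -\frac{81}{4}, conjugation by R sends v exactly to w.
Answer: -\frac{3600}{841} e_{1} + \frac{3780}{841} e_{2}


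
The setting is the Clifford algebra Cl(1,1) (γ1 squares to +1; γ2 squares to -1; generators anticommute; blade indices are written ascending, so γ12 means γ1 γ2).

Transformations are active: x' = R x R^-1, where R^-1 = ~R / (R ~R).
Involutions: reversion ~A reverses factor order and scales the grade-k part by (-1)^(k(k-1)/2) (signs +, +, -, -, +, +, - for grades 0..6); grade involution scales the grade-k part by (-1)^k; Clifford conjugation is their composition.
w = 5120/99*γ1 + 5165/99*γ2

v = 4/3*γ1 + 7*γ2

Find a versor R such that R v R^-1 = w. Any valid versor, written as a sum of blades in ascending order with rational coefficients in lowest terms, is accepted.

The midline construction: v and w both square to -425/9, so reflecting in their sum 5252/99*γ1 + 5858/99*γ2 exchanges them.
Answer: 5252/99*γ1 + 5858/99*γ2


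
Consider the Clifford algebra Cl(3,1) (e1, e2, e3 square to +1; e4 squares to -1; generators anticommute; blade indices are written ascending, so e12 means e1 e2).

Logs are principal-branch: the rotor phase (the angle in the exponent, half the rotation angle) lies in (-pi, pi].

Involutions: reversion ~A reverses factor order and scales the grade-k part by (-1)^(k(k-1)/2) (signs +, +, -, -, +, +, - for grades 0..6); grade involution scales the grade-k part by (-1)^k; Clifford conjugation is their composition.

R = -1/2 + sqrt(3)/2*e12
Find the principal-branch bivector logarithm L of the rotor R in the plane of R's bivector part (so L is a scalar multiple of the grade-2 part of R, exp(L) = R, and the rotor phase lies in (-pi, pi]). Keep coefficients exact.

The scalar part of R is -1/2, and that scalar determines the rotor phase on the principal branch; recovering the unit plane as bivector-part over sine of the phase gives L = phase * plane.
Concretely: cos(phase) = -1/2 gives phase = ±2*pi/3, and since phase/sin(phase) is even the sign is immaterial: L = (phase/sin(phase)) * <R>_2 = (4*sqrt(3)*pi/9) * <R>_2.
Answer: 2*pi/3*e12


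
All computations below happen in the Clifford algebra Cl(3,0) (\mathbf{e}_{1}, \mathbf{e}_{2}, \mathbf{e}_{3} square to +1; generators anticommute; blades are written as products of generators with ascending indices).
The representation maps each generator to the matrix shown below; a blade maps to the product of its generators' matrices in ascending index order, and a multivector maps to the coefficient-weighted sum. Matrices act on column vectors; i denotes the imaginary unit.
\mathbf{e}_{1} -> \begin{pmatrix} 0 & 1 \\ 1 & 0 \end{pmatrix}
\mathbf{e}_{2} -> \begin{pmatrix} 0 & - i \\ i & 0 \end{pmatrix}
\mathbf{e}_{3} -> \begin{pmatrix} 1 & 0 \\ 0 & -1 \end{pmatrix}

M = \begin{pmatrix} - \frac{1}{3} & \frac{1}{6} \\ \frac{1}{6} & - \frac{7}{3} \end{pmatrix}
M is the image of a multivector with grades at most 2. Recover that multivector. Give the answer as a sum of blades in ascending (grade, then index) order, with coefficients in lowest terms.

Method: 1, rho(e_{1}), rho(e_{2}), rho(e_{3}) form a trace-orthogonal basis of the 2x2 complex matrices (tr(X Y) = 2 if X = Y, else 0), so M = m0*1 + m1*rho(e_{1}) + m2*rho(e_{2}) + m3*rho(e_{3}) with m0 = tr(M)/2 = - \frac{4}{3}, m1 = tr(M rho(e_{1}))/2 = \frac{1}{6}, m2 = tr(M rho(e_{2}))/2 = 0, m3 = tr(M rho(e_{3}))/2 = 1.
Multiplying table entries, the bivector images are rho(e_{1} e_{2}) = i*rho(e_{3}), rho(e_{1} e_{3}) = -i*rho(e_{2}), rho(e_{2} e_{3}) = i*rho(e_{1}); with real blade coefficients the real parts of m0..m3 are the coefficients of 1, e_{1}, e_{2}, e_{3} and the imaginary parts give the bivectors (e_{2} e_{3}: Im m1, e_{1} e_{3}: -Im m2, e_{1} e_{2}: Im m3).
Answer: -\frac{4}{3} + \frac{1}{6} e_{1} + e_{3}


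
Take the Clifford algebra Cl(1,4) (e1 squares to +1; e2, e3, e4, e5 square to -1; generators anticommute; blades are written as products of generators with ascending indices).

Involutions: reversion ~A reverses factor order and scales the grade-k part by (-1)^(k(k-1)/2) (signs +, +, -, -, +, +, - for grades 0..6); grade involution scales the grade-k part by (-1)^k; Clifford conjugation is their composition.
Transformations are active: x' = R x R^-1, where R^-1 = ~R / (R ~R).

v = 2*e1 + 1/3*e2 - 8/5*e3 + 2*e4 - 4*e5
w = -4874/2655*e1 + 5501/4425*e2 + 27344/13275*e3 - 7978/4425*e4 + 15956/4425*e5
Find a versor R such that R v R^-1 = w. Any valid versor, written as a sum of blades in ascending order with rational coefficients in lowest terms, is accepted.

Why this works: both vectors square to -4201/225, so q(v) = q(w) and R = v + w = 436/2655*e1 + 6976/4425*e2 + 6104/13275*e3 + 872/4425*e4 - 1744/4425*e5 carries v to w — its own direction survives, the complement (v - w)/2 flips.
Answer: 436/2655*e1 + 6976/4425*e2 + 6104/13275*e3 + 872/4425*e4 - 1744/4425*e5


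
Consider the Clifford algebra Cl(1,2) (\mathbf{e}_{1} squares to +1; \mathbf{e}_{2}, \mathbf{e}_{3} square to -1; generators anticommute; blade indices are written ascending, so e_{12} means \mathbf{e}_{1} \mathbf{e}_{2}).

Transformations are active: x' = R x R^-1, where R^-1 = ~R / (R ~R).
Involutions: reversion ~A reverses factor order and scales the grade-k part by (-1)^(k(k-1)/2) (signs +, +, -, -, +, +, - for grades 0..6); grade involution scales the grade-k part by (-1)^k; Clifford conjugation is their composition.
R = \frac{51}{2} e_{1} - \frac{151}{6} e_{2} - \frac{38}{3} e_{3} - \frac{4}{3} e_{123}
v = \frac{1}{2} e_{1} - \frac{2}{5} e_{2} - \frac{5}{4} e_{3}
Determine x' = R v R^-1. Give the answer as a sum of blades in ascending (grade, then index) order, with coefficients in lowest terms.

~R = \frac{51}{2} e_{1} - \frac{151}{6} e_{2} - \frac{38}{3} e_{3} + \frac{4}{3} e_{123}, and R ~R = -\frac{1276}{9}, so R^-1 = ~R / (-\frac{1276}{9}).
R v = -\frac{263}{20} + \frac{43}{60} e_{12} - \frac{3001}{120} e_{13} + \frac{1029}{40} e_{23}
Answer: \frac{24061}{5104} e_{1} - \frac{24187}{5104} e_{2} - \frac{3551}{3190} e_{3}


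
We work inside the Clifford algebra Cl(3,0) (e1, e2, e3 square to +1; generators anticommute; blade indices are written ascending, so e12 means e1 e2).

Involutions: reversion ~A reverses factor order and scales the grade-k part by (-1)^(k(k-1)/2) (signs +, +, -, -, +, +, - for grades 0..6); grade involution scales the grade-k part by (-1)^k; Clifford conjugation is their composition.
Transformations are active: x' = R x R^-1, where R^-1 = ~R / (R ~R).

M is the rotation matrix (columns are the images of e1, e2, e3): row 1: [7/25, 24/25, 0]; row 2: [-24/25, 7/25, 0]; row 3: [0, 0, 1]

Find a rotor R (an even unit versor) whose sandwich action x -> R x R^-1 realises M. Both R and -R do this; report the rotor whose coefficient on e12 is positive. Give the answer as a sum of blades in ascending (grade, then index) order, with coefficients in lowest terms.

Method: write R = a + b12*e12 + b13*e13 + b23*e23 with a^2 + b12^2 + b13^2 + b23^2 = 1 (so R^-1 = ~R). Expanding the columns R e_j ~R gives tr M = 4a^2 - 1 and, from the antisymmetric part, M21 - M12 = -4a*b12, M13 - M31 = 4a*b13, M32 - M23 = -4a*b23.
Here tr M = 39/25, so a^2 = (1 + tr M)/4 = 16/25 and a = ±4/5. Taking a = 4/5: M21 - M12 = -48/25, M13 - M31 = 0, M32 - M23 = 0, giving b12 = 3/5, b13 = 0, b23 = 0, i.e. R = 4/5 + 3/5*e12.
Its e12 coefficient is already positive.
Answer: 4/5 + 3/5*e12. Why the constraint matters: R and -R act identically through the sandwich — M has trace 39/25 either way — so only the sign condition on e12 picks one of the two preimages.


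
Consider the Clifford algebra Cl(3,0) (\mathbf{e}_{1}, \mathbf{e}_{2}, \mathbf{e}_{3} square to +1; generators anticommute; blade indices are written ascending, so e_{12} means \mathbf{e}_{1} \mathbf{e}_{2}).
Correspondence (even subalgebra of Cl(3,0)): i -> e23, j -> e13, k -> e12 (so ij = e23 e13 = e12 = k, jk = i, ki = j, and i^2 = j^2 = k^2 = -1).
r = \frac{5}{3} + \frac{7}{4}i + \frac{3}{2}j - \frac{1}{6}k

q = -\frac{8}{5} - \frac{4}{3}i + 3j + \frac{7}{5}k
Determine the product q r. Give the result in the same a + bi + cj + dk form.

In blades: q = -\frac{8}{5} + \frac{7}{5} e_{12} + 3 e_{13} - \frac{4}{3} e_{23}, r = \frac{5}{3} - \frac{1}{6} e_{12} + \frac{3}{2} e_{13} + \frac{7}{4} e_{23}.
Distribute q over r term by term (generator squares from the signature, products reordered to ascending indices): (-\frac{8}{5})*r = -\frac{8}{3} + \frac{4}{15} e_{12} - \frac{12}{5} e_{13} - \frac{14}{5} e_{23}; (\frac{7}{5} e_{12})*r = \frac{7}{30} + \frac{7}{3} e_{12} + \frac{49}{20} e_{13} - \frac{21}{10} e_{23}; (3 e_{13})*r = -\frac{9}{2} - \frac{21}{4} e_{12} + 5 e_{13} - \frac{1}{2} e_{23}; (-\frac{4}{3} e_{23})*r = \frac{7}{3} - 2 e_{12} - \frac{2}{9} e_{13} - \frac{20}{9} e_{23}.
Sum: -\frac{23}{5} - \frac{93}{20} e_{12} + \frac{869}{180} e_{13} - \frac{343}{45} e_{23}; translating back through the correspondence:
Answer: -\frac{23}{5} - \frac{343}{45}i + \frac{869}{180}j - \frac{93}{20}k


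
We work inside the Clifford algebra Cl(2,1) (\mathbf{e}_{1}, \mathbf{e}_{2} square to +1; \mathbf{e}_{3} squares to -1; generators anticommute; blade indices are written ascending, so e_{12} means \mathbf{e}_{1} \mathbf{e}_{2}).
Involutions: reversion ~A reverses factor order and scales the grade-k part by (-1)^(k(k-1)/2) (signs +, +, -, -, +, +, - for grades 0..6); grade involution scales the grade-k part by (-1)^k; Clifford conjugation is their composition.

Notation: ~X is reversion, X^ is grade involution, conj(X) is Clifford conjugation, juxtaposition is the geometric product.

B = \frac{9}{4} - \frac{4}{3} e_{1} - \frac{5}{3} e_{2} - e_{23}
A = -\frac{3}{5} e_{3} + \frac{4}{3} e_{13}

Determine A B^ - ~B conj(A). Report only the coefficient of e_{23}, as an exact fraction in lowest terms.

first term: \frac{3}{5} e_{2} - \frac{563}{180} e_{3} - \frac{4}{3} e_{12} + \frac{19}{5} e_{13} + e_{23} - \frac{20}{9} e_{123}
second term: -\frac{3}{5} e_{2} + \frac{563}{180} e_{3} + \frac{4}{3} e_{12} - \frac{19}{5} e_{13} - e_{23} - \frac{20}{9} e_{123}
Answer: 2


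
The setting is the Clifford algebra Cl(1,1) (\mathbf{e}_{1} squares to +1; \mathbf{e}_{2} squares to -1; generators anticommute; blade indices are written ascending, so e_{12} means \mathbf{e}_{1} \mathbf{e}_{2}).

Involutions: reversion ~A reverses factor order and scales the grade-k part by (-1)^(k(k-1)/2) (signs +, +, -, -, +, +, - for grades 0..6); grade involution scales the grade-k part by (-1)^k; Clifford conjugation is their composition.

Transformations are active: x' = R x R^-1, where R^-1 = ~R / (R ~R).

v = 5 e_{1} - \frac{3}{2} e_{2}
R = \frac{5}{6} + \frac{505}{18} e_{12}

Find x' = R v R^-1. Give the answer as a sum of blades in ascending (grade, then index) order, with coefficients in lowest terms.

~R = \frac{5}{6} - \frac{505}{18} e_{12}, and R ~R = -\frac{63700}{81}, so R^-1 = ~R / (-\frac{63700}{81}).
R v = \frac{185}{4} e_{1} - \frac{5095}{36} e_{2}
Answer: -\frac{51959}{10192} e_{1} + \frac{18345}{10192} e_{2}


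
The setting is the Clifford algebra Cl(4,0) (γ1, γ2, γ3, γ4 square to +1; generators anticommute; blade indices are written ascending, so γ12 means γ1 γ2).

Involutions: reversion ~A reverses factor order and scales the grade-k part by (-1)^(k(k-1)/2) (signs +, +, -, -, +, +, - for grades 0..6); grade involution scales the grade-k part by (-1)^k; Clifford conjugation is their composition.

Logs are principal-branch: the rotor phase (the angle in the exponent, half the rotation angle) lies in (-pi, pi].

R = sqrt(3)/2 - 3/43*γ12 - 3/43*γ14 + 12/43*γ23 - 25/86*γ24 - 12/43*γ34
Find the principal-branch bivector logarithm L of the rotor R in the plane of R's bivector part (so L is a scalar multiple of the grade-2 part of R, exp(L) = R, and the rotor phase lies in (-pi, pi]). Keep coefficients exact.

The scalar part of R is sqrt(3)/2, which fixes the principal-branch rotor phase; the unit plane is then the bivector part divided by the sine of that phase, and L is that plane scaled by the phase.
Concretely: cos(phase) = sqrt(3)/2 gives phase = ±pi/6, and since phase/sin(phase) is even the sign is immaterial: L = (phase/sin(phase)) * <R>_2 = (pi/3) * <R>_2.
Answer: -pi/43*γ12 - pi/43*γ14 + 4*pi/43*γ23 - 25*pi/258*γ24 - 4*pi/43*γ34


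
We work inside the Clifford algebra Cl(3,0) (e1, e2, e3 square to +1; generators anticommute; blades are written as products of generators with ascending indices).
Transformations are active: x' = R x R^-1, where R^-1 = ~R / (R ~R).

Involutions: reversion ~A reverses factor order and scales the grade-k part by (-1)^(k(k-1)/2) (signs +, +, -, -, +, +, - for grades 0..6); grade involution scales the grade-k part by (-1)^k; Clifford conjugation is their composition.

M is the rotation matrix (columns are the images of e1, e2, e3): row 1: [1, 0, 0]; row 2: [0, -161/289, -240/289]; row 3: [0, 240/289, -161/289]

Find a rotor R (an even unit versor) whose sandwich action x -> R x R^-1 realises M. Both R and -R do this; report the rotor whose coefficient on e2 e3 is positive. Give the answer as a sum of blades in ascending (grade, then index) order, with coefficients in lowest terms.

Method: write R = a + b12*e1 e2 + b13*e1 e3 + b23*e2 e3 with a^2 + b12^2 + b13^2 + b23^2 = 1 (so R^-1 = ~R). Expanding the columns R e_j ~R gives tr M = 4a^2 - 1 and, from the antisymmetric part, M21 - M12 = -4a*b12, M13 - M31 = 4a*b13, M32 - M23 = -4a*b23.
Here tr M = -33/289, so a^2 = (1 + tr M)/4 = 64/289 and a = ±8/17. Taking a = 8/17: M21 - M12 = 0, M13 - M31 = 0, M32 - M23 = 480/289, giving b12 = 0, b13 = 0, b23 = -15/17, i.e. R = 8/17 - 15/17*e2 e3.
Its e2 e3 coefficient is negative, so report the other preimage -R.
Answer: -8/17 + 15/17*e2 e3. Sheet selection: the two-to-one cover makes ±R indistinguishable at the matrix level (trace -33/289), so uniqueness comes from the required sign on e2 e3.


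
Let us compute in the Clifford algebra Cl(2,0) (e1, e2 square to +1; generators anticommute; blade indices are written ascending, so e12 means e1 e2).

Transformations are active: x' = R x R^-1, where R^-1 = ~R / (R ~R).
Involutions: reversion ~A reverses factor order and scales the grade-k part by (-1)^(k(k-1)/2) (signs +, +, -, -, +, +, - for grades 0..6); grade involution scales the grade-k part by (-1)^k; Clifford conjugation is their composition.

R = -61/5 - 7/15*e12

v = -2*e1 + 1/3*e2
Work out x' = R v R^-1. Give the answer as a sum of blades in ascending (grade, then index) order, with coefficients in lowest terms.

~R = -61/5 + 7/15*e12, and R ~R = 33538/225, so R^-1 = ~R / (33538/225).
R v = 1091/45*e1 - 5*e2
Answer: -33013/16769*e1 + 24406/50307*e2


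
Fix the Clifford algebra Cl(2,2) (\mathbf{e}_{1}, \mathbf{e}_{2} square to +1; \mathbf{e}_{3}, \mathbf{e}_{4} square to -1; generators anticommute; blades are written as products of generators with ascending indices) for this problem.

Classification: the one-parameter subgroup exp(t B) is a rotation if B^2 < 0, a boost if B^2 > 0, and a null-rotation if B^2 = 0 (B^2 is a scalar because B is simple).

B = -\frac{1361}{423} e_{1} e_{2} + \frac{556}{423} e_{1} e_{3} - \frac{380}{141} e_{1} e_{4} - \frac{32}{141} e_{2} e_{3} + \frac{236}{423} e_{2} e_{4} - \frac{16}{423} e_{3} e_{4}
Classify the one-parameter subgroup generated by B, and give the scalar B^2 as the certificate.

B^2 term by term: the squares give (-\frac{1361}{423})^2*(e_{1} e_{2})^2 + (\frac{556}{423})^2*(e_{1} e_{3})^2 + (-\frac{380}{141})^2*(e_{1} e_{4})^2 + (-\frac{32}{141})^2*(e_{2} e_{3})^2 + (\frac{236}{423})^2*(e_{2} e_{4})^2 + (-\frac{16}{423})^2*(e_{3} e_{4})^2 = \frac{1852321}{178929}*(-1) + \frac{309136}{178929}*(+1) + \frac{144400}{19881}*(+1) + \frac{1024}{19881}*(+1) + \frac{55696}{178929}*(+1) + \frac{256}{178929}*(-1) = -1 (each basis 2-blade squares to minus the product of its generators' squares); cross terms between blades sharing an index anticommute and cancel; the commuting (index-disjoint) pairs give grade-4 terms 2*c*c'*(blade product), which cancel blade by blade — e_{1} e_{2} e_{3} e_{4}: \frac{43552}{178929} - \frac{262432}{178929} + \frac{24320}{19881} = 0 — confirming B is simple. So B^2 = -1.
Answer: rotation, certificate B^2 = -1. B^2 = -1 is basis-independent, so its sign is the whole story.


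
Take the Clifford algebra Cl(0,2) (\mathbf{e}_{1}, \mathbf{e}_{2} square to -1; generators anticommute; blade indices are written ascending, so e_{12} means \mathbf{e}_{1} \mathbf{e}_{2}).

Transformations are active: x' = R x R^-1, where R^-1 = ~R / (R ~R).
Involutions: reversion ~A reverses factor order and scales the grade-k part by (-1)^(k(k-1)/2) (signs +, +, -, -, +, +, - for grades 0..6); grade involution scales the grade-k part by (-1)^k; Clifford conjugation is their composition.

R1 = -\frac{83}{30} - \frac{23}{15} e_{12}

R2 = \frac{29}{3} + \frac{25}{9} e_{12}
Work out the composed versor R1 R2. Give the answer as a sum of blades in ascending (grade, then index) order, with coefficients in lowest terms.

Distribute over the terms of R1 (each basis-blade product reordered to ascending indices, repeated generators contracted through their squares):
(-\frac{83}{30}) R2 = -\frac{2407}{90} - \frac{415}{54} e_{12}
(-\frac{23}{15} e_{12}) R2 = \frac{115}{27} - \frac{667}{45} e_{12}
Summing the partial products and collecting blades:
Answer: -\frac{6071}{270} - \frac{6077}{270} e_{12}


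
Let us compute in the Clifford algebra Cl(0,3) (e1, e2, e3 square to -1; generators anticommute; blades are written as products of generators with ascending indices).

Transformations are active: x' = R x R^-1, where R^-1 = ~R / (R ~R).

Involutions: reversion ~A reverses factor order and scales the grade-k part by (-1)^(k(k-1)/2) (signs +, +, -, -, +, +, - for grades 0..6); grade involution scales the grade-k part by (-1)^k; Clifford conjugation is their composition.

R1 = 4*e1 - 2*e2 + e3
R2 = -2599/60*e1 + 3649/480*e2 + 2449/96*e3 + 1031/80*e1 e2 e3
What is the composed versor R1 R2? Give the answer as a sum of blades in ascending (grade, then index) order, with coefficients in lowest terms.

Distribute over the terms of R1 (each basis-blade product reordered to ascending indices, repeated generators contracted through their squares):
(4*e1) R2 = 2599/15 + 3649/120*e1 e2 + 2449/24*e1 e3 - 1031/20*e2 e3
(-2*e2) R2 = 3649/240 - 2599/30*e1 e2 - 1031/40*e1 e3 - 2449/48*e2 e3
(e3) R2 = -2449/96 - 1031/80*e1 e2 + 2599/60*e1 e3 - 3649/480*e2 e3
Summing the partial products and collecting blades:
Answer: 78221/480 - 5529/80*e1 e2 + 1435/12*e1 e3 - 52883/480*e2 e3


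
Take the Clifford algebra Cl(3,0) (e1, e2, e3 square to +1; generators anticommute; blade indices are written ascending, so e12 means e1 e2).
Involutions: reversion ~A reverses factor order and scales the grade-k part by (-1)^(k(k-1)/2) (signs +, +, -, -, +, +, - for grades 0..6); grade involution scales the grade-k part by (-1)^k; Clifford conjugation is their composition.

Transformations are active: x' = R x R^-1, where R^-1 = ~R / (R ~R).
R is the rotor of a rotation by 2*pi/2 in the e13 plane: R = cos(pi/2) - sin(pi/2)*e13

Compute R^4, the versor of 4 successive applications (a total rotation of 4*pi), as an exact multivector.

Rotor phase runs at HALF the rotation angle; powers of one rotor simply add phase, so after 4 steps in e13 the phase is 4*pi/2 = 2*pi and R^4 = cos(2*pi) - sin(2*pi)*e13.
cos(2*pi) = 1 and sin(2*pi) = 0, so R^4 = 1. The total rotation 4*pi is 2 full turns, so every vector returns to itself, yet the rotor is +1, back on the identity sheet (an even number of 2*pi turns).
Answer: 1


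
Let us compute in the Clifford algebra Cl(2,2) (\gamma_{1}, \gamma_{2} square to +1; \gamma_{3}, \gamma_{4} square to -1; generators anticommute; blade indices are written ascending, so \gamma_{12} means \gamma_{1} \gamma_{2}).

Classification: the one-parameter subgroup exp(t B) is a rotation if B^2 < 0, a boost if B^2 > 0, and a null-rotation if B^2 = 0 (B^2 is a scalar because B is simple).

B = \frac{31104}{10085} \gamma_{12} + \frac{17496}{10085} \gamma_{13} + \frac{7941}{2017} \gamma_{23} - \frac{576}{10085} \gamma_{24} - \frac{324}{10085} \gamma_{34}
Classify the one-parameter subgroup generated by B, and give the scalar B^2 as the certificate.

B^2 term by term: the squares give (\frac{31104}{10085})^2*(\gamma_{12})^2 + (\frac{17496}{10085})^2*(\gamma_{13})^2 + (\frac{7941}{2017})^2*(\gamma_{23})^2 + (-\frac{576}{10085})^2*(\gamma_{24})^2 + (-\frac{324}{10085})^2*(\gamma_{34})^2 = \frac{967458816}{101707225}*(-1) + \frac{306110016}{101707225}*(+1) + \frac{63059481}{4068289}*(+1) + \frac{331776}{101707225}*(+1) + \frac{104976}{101707225}*(-1) = 9 (each basis 2-blade squares to minus the product of its generators' squares); cross terms between blades sharing an index anticommute and cancel; the commuting (index-disjoint) pairs give grade-4 terms 2*c*c'*(blade product), which cancel blade by blade — \gamma_{1234}: -\frac{20155392}{101707225} + \frac{20155392}{101707225} = 0 — confirming B is simple. So B^2 = 9.
Answer: boost, certificate B^2 = 9. Why this suffices: the scalar 9 survives any versor conjugation, so its sign alone determines the class however B is presented.


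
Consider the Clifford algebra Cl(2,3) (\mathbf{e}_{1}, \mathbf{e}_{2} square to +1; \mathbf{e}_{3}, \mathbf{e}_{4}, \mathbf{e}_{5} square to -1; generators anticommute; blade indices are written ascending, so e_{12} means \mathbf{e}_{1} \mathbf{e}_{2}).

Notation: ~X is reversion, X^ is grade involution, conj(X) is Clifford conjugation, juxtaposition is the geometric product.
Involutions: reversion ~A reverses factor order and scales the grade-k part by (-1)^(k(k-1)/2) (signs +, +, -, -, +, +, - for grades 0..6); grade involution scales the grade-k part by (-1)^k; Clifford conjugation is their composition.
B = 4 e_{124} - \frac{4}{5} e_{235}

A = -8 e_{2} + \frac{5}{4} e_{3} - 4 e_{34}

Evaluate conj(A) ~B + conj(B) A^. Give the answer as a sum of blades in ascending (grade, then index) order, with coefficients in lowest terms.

first term: 32 e_{14} - e_{25} + \frac{32}{5} e_{35} + 16 e_{123} + \frac{16}{5} e_{245} + 5 e_{1234}
second term: -32 e_{14} + e_{25} - \frac{32}{5} e_{35} - 16 e_{123} - \frac{16}{5} e_{245} + 5 e_{1234}
Answer: 10 e_{1234}


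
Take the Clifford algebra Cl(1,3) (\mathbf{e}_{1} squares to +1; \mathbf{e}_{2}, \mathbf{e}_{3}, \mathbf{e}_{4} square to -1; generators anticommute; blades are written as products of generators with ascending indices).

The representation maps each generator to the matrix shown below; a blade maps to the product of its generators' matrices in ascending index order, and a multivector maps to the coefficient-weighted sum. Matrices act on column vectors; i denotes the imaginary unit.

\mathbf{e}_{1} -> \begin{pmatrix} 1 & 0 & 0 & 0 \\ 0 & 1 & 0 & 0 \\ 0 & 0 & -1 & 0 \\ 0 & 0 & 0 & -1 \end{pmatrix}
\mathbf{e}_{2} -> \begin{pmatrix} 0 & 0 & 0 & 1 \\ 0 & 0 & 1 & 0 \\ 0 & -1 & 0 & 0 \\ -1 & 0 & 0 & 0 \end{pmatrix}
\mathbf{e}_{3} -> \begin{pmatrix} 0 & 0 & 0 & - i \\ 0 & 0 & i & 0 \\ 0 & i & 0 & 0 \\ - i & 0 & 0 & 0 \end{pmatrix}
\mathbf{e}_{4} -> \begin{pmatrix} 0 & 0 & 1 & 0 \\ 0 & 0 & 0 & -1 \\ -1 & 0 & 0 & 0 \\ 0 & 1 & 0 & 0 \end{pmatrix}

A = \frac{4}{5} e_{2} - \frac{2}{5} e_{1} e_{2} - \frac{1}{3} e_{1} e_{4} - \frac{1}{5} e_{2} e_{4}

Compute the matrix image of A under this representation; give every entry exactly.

Bivector images (products of the table entries): rho(e_{1} e_{2}) = rho(\mathbf{e}_{1})rho(\mathbf{e}_{2}) = \begin{pmatrix} 0 & 0 & 0 & 1 \\ 0 & 0 & 1 & 0 \\ 0 & 1 & 0 & 0 \\ 1 & 0 & 0 & 0 \end{pmatrix}; rho(e_{1} e_{4}) = rho(\mathbf{e}_{1})rho(\mathbf{e}_{4}) = \begin{pmatrix} 0 & 0 & 1 & 0 \\ 0 & 0 & 0 & -1 \\ 1 & 0 & 0 & 0 \\ 0 & -1 & 0 & 0 \end{pmatrix}; rho(e_{2} e_{4}) = rho(\mathbf{e}_{2})rho(\mathbf{e}_{4}) = \begin{pmatrix} 0 & 1 & 0 & 0 \\ -1 & 0 & 0 & 0 \\ 0 & 0 & 0 & 1 \\ 0 & 0 & -1 & 0 \end{pmatrix}.
M = (\frac{4}{5})*rho(e_{2}) + (-\frac{2}{5})*rho(e_{1} e_{2}) + (-\frac{1}{3})*rho(e_{1} e_{4}) + (-\frac{1}{5})*rho(e_{2} e_{4}), summed entrywise:
Answer: \begin{pmatrix} 0 & - \frac{1}{5} & - \frac{1}{3} & \frac{2}{5} \\ \frac{1}{5} & 0 & \frac{2}{5} & \frac{1}{3} \\ - \frac{1}{3} & - \frac{6}{5} & 0 & - \frac{1}{5} \\ - \frac{6}{5} & \frac{1}{3} & \frac{1}{5} & 0 \end{pmatrix}


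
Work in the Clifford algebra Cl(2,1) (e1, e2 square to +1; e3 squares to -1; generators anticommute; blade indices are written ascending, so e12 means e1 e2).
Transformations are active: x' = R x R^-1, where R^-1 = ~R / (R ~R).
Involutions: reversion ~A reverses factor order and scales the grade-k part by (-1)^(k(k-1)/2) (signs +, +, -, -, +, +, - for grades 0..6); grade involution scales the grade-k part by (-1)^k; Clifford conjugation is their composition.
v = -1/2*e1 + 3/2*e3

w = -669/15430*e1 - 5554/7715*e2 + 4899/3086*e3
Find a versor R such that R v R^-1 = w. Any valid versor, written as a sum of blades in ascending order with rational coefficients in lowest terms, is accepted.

Here q(v) = q(w) = -2; the classical choice R = v + w = -4192/7715*e1 - 5554/7715*e2 + 4764/1543*e3 then realises v -> w under the sandwich.
Answer: -4192/7715*e1 - 5554/7715*e2 + 4764/1543*e3


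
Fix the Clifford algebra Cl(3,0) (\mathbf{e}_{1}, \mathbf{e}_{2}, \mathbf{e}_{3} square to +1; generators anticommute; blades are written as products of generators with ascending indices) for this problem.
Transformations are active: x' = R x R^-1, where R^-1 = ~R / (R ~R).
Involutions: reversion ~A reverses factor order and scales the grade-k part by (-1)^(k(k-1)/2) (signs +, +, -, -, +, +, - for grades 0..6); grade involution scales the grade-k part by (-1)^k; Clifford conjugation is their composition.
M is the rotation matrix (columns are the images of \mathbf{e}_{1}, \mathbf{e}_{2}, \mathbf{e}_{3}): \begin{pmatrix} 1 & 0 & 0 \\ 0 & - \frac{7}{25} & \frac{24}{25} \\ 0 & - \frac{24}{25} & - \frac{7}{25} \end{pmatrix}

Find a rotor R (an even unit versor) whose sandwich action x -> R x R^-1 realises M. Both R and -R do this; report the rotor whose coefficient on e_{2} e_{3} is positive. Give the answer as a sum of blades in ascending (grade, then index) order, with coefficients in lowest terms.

Method: write R = a + b12*e_{1} e_{2} + b13*e_{1} e_{3} + b23*e_{2} e_{3} with a^2 + b12^2 + b13^2 + b23^2 = 1 (so R^-1 = ~R). Expanding the columns R e_j ~R gives tr M = 4a^2 - 1 and, from the antisymmetric part, M21 - M12 = -4a*b12, M13 - M31 = 4a*b13, M32 - M23 = -4a*b23.
Here tr M = \frac{11}{25}, so a^2 = (1 + tr M)/4 = \frac{9}{25} and a = ±\frac{3}{5}. Taking a = \frac{3}{5}: M21 - M12 = 0, M13 - M31 = 0, M32 - M23 = -\frac{48}{25}, giving b12 = 0, b13 = 0, b23 = \frac{4}{5}, i.e. R = \frac{3}{5} + \frac{4}{5} e_{2} e_{3}.
Its e_{2} e_{3} coefficient is already positive.
Answer: \frac{3}{5} + \frac{4}{5} e_{2} e_{3}. Why the constraint matters: R and -R act identically through the sandwich — M has trace \frac{11}{25} either way — so only the sign condition on e_{2} e_{3} picks one of the two preimages.


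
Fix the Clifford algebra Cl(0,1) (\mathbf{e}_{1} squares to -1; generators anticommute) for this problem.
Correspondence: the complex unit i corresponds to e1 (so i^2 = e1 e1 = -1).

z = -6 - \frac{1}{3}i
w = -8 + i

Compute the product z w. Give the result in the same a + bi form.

In blades: z = -6 - \frac{1}{3} e_{1}, w = -8 + e_{1}.
Distribute z over w term by term (generator squares from the signature, products reordered to ascending indices): (-6)*w = 48 - 6 e_{1}; (-\frac{1}{3} e_{1})*w = \frac{1}{3} + \frac{8}{3} e_{1}.
Sum: \frac{145}{3} - \frac{10}{3} e_{1}; translating back through the correspondence:
Answer: \frac{145}{3} - \frac{10}{3}i


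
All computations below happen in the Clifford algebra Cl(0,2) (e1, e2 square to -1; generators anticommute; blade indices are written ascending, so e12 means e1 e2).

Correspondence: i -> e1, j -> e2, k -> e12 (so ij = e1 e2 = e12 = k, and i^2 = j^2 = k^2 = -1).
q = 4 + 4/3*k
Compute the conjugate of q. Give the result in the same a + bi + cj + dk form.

In blades: q = 4 + 4/3*e12.
Conjugation here is Clifford conjugation: the scalar is fixed and the grade-1 and grade-2 blades all flip sign, giving 4 - 4/3*e12; translating back:
Answer: 4 - 4/3*k


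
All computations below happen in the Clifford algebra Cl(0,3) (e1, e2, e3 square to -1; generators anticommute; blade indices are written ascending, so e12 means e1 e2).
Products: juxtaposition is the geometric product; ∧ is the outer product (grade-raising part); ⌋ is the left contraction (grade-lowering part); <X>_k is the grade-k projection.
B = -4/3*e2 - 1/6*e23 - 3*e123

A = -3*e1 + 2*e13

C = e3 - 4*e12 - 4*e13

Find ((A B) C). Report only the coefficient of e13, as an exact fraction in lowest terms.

step 1: -6*e2 + 11/3*e12 - 9*e23 + 19/6*e123
step 2: 44/3 + 24*e1 - 11/3*e2 + 38/3*e3 - 235/6*e12 + 36*e13 - 62/3*e23 - 61/3*e123
Answer: 36


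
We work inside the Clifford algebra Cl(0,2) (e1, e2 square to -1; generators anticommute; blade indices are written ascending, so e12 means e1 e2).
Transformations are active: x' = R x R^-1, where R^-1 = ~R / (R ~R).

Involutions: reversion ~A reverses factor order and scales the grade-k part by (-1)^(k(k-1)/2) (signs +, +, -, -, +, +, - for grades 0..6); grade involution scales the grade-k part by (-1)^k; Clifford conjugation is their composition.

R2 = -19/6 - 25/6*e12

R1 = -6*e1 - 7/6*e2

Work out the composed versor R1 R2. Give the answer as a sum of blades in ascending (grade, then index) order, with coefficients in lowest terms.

Distribute over the terms of R1 (each basis-blade product reordered to ascending indices, repeated generators contracted through their squares):
(-6*e1) R2 = 19*e1 - 25*e2
(-7/6*e2) R2 = 175/36*e1 + 133/36*e2
Summing the partial products and collecting blades:
Answer: 859/36*e1 - 767/36*e2


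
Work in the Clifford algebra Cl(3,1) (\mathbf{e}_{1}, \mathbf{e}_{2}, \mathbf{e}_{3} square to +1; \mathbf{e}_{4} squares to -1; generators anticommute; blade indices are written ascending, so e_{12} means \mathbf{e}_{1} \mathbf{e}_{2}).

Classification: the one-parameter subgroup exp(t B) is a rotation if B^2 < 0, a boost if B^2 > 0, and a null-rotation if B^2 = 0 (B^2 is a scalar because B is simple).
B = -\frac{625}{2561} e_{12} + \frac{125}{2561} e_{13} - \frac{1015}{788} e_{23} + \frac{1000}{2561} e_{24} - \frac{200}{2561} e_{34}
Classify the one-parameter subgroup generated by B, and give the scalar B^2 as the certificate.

B^2 term by term: the squares give (-\frac{625}{2561})^2*(e_{12})^2 + (\frac{125}{2561})^2*(e_{13})^2 + (-\frac{1015}{788})^2*(e_{23})^2 + (\frac{1000}{2561})^2*(e_{24})^2 + (-\frac{200}{2561})^2*(e_{34})^2 = \frac{390625}{6558721}*(-1) + \frac{15625}{6558721}*(-1) + \frac{1030225}{620944}*(-1) + \frac{1000000}{6558721}*(+1) + \frac{40000}{6558721}*(+1) = -\frac{25}{16} (each basis 2-blade squares to minus the product of its generators' squares); cross terms between blades sharing an index anticommute and cancel; the commuting (index-disjoint) pairs give grade-4 terms 2*c*c'*(blade product), which cancel blade by blade — e_{1234}: \frac{250000}{6558721} - \frac{250000}{6558721} = 0 — confirming B is simple. So B^2 = -\frac{25}{16}.
Answer: rotation, certificate B^2 = -\frac{25}{16}. Check the certificate: B^2 = -\frac{25}{16}, and that sign is decisive whatever form B takes.


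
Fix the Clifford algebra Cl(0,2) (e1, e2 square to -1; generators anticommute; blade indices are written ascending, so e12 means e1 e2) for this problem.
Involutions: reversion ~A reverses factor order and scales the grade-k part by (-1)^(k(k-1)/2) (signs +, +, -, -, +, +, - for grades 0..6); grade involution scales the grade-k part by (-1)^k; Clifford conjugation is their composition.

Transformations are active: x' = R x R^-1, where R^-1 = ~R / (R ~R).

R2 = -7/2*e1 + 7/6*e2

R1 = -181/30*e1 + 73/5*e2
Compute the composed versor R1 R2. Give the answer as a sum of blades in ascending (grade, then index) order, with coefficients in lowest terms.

Distribute over the terms of R1 (each basis-blade product reordered to ascending indices, repeated generators contracted through their squares):
(-181/30*e1) R2 = -1267/60 - 1267/180*e12
(73/5*e2) R2 = -511/30 + 511/10*e12
Summing the partial products and collecting blades:
Answer: -763/20 + 7931/180*e12


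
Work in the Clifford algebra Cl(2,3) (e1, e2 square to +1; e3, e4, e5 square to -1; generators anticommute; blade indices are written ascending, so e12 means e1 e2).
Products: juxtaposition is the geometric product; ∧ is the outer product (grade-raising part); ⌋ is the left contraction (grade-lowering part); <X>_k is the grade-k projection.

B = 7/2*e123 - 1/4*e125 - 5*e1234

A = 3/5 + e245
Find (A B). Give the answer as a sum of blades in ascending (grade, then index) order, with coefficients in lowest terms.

step 1: -1/4*e14 + 21/10*e123 - 3/20*e125 + 5*e135 - 3*e1234 - 7/2*e1345
Answer: -1/4*e14 + 21/10*e123 - 3/20*e125 + 5*e135 - 3*e1234 - 7/2*e1345


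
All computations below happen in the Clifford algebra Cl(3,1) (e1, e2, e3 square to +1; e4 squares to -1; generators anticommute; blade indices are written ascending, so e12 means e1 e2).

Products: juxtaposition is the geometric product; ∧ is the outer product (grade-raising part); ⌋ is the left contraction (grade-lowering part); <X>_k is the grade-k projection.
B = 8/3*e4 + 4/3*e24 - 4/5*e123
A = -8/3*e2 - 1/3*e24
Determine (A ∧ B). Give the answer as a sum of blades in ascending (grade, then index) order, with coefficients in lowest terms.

step 1: -64/9*e24
Answer: -64/9*e24


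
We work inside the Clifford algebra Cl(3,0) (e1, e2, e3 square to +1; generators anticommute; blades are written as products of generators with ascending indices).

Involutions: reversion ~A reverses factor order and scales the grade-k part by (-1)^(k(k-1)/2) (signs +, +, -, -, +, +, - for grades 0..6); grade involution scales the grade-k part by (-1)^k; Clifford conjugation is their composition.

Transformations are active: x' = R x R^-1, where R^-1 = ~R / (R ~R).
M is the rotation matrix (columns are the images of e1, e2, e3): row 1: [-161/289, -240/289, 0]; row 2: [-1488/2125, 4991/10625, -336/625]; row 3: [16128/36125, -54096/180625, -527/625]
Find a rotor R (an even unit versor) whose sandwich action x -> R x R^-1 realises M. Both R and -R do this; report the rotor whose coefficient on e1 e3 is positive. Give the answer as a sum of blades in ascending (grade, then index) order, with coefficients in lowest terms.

Method: write R = a + b12*e1 e2 + b13*e1 e3 + b23*e2 e3 with a^2 + b12^2 + b13^2 + b23^2 = 1 (so R^-1 = ~R). Expanding the columns R e_j ~R gives tr M = 4a^2 - 1 and, from the antisymmetric part, M21 - M12 = -4a*b12, M13 - M31 = 4a*b13, M32 - M23 = -4a*b23.
Here tr M = -168081/180625, so a^2 = (1 + tr M)/4 = 3136/180625 and a = ±56/425. Taking a = 56/425: M21 - M12 = 4704/36125, M13 - M31 = -16128/36125, M32 - M23 = 43008/180625, giving b12 = -21/85, b13 = -72/85, b23 = -192/425, i.e. R = 56/425 - 21/85*e1 e2 - 72/85*e1 e3 - 192/425*e2 e3.
Its e1 e3 coefficient is negative, so report the other preimage -R.
Answer: -56/425 + 21/85*e1 e2 + 72/85*e1 e3 + 192/425*e2 e3. Why the constraint matters: R and -R act identically through the sandwich — M has trace -168081/180625 either way — so only the sign condition on e1 e3 picks one of the two preimages.


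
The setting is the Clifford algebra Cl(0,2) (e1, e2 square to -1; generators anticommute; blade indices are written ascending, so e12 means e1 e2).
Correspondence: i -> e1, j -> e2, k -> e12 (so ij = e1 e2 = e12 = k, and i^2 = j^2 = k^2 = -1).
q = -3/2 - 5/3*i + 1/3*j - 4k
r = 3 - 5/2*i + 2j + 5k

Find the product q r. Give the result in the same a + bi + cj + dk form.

In blades: q = -3/2 - 5/3*e1 + 1/3*e2 - 4*e12, r = 3 - 5/2*e1 + 2*e2 + 5*e12.
Distribute q over r term by term (generator squares from the signature, products reordered to ascending indices): (-3/2)*r = -9/2 + 15/4*e1 - 3*e2 - 15/2*e12; (-5/3*e1)*r = -25/6 - 5*e1 + 25/3*e2 - 10/3*e12; (1/3*e2)*r = -2/3 + 5/3*e1 + e2 + 5/6*e12; (-4*e12)*r = 20 + 8*e1 + 10*e2 - 12*e12.
Sum: 32/3 + 101/12*e1 + 49/3*e2 - 22*e12; translating back through the correspondence:
Answer: 32/3 + 101/12*i + 49/3*j - 22k


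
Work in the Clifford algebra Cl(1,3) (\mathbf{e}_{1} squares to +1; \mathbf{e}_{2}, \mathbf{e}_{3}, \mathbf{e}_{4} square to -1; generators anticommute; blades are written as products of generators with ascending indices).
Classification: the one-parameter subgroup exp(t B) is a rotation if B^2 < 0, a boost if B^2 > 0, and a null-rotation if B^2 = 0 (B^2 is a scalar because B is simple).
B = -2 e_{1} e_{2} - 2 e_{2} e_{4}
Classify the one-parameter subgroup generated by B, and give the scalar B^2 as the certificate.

B^2 term by term: the squares give (-2)^2*(e_{1} e_{2})^2 + (-2)^2*(e_{2} e_{4})^2 = 4*(+1) + 4*(-1) = 0 (each basis 2-blade squares to minus the product of its generators' squares); cross terms between blades sharing an index anticommute and cancel. So B^2 = 0.
Answer: null-rotation, certificate B^2 = 0. No conjugation can change B^2 = 0; the sign gives the class.


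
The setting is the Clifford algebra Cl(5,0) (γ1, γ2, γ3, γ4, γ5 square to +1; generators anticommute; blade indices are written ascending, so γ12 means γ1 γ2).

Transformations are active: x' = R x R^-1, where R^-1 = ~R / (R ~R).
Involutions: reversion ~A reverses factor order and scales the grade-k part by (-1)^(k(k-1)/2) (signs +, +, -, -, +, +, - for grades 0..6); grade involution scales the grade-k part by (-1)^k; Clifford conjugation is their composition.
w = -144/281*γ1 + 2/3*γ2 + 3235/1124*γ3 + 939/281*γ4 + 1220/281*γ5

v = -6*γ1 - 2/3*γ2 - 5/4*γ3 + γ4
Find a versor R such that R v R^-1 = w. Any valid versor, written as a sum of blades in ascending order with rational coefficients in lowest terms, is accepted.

Here q(v) = q(w) = 5617/144; the classical choice R = v + w = -1830/281*γ1 + 915/562*γ3 + 1220/281*γ4 + 1220/281*γ5 then realises v -> w under the sandwich.
Answer: -1830/281*γ1 + 915/562*γ3 + 1220/281*γ4 + 1220/281*γ5


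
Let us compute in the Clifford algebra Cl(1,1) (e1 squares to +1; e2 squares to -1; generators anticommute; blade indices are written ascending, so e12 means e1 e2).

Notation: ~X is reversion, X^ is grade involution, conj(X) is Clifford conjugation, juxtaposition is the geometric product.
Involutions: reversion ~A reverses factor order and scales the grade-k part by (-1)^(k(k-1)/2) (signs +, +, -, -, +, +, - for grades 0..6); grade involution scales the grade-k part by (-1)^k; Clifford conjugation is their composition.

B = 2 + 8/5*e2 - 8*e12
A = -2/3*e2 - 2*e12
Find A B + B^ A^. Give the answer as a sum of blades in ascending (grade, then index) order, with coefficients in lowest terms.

first term: 256/15 + 128/15*e1 - 4/3*e2 - 4*e12
second term: 256/15 + 128/15*e1 + 4/3*e2 - 4*e12
Answer: 512/15 + 256/15*e1 - 8*e12


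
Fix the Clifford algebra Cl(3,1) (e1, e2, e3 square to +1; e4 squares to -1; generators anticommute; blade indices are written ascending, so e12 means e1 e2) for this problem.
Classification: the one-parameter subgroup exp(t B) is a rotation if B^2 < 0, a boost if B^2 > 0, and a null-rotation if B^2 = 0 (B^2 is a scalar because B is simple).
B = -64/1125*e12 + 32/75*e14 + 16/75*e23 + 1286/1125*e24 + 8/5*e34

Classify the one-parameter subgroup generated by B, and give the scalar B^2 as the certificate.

B^2 term by term: the squares give (-64/1125)^2*(e12)^2 + (32/75)^2*(e14)^2 + (16/75)^2*(e23)^2 + (1286/1125)^2*(e24)^2 + (8/5)^2*(e34)^2 = 4096/1265625*(-1) + 1024/5625*(+1) + 256/5625*(-1) + 1653796/1265625*(+1) + 64/25*(+1) = 4 (each basis 2-blade squares to minus the product of its generators' squares); cross terms between blades sharing an index anticommute and cancel; the commuting (index-disjoint) pairs give grade-4 terms 2*c*c'*(blade product), which cancel blade by blade — e1234: -1024/5625 + 1024/5625 = 0 — confirming B is simple. So B^2 = 4.
Answer: boost, certificate B^2 = 4. Certificate logic: 4 is a conjugation-invariant scalar, so its sign fixes rotation versus boost versus null-rotation outright.
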